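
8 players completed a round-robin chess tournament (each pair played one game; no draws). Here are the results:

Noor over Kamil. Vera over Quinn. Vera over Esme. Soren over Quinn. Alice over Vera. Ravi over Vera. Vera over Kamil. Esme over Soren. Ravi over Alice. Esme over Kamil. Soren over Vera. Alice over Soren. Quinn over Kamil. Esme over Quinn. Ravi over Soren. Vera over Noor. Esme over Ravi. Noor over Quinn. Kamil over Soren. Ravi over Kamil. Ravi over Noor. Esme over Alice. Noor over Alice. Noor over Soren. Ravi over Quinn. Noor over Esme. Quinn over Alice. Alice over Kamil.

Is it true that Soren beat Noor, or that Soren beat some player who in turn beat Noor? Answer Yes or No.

Soren did not beat Noor directly.
Soren beat Vera, Quinn. Of those, Vera beat Noor.

Yes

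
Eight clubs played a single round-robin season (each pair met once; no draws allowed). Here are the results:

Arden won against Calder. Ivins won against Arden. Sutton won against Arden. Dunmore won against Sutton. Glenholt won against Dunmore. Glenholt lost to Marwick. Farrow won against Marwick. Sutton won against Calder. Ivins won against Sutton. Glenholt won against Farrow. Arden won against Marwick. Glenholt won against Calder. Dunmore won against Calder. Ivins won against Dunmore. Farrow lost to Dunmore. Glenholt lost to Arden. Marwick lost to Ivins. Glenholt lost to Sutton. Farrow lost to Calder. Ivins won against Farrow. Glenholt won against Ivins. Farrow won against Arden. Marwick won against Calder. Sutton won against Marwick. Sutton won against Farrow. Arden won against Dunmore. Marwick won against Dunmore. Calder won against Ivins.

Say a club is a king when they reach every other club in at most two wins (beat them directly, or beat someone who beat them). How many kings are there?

Ivins reaches everyone (king).
Glenholt reaches everyone (king).
Marwick cannot reach Arden in two steps.
Calder cannot reach Glenholt in two steps.
Sutton reaches everyone (king).
Farrow cannot reach Ivins, Sutton in two steps.
Arden reaches everyone (king).
Dunmore reaches everyone (king).
Kings: Ivins, Glenholt, Sutton, Arden, Dunmore — 5.

5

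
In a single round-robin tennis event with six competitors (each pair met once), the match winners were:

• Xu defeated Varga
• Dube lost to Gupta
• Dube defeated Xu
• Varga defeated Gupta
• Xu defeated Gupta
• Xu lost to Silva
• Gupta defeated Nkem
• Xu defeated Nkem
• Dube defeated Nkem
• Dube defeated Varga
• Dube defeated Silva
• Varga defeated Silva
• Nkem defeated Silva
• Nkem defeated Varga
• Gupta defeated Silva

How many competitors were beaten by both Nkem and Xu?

Nkem beat: Varga, Silva.
Xu beat: Nkem, Varga, Gupta.
Both beat: Varga — 1.

1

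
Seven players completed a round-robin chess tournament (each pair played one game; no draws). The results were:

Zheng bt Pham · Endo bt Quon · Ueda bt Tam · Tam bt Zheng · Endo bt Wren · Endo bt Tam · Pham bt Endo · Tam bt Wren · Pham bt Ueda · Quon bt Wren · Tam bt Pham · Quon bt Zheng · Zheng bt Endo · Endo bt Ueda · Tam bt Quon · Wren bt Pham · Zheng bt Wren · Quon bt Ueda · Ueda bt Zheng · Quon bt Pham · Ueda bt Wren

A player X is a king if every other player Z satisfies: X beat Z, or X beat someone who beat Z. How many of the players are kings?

Tam reaches everyone (king).
Quon reaches everyone (king).
Pham reaches everyone (king).
Ueda reaches everyone (king).
Zheng reaches everyone (king).
Endo reaches everyone (king).
Wren cannot reach Tam, Quon, Zheng in two steps.
Kings: Tam, Quon, Pham, Ueda, Zheng, Endo — 6.

6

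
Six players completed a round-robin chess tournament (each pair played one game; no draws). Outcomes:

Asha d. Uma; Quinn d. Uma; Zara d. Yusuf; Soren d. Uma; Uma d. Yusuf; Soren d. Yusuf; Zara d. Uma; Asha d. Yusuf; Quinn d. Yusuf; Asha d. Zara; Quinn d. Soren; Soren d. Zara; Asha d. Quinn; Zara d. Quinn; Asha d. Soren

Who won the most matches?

Win totals: Zara 3, Quinn 3, Yusuf 0, Soren 3, Uma 1, Asha 5.
Asha leads with 5 wins (next highest: 3).

Asha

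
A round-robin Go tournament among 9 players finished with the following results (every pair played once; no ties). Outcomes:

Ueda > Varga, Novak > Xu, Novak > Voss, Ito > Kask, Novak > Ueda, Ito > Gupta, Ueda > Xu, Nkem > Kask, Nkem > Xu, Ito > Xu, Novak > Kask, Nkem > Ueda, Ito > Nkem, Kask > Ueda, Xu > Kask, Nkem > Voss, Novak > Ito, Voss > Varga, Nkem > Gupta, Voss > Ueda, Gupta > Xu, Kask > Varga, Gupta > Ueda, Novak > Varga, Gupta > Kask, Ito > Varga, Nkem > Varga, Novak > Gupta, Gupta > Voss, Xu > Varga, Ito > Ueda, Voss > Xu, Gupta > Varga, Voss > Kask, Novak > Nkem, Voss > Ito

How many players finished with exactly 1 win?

Win totals: Varga 0, Ueda 2, Gupta 5, Novak 8, Kask 2, Voss 5, Xu 2, Nkem 6, Ito 6.
No player has exactly 1 wins.

0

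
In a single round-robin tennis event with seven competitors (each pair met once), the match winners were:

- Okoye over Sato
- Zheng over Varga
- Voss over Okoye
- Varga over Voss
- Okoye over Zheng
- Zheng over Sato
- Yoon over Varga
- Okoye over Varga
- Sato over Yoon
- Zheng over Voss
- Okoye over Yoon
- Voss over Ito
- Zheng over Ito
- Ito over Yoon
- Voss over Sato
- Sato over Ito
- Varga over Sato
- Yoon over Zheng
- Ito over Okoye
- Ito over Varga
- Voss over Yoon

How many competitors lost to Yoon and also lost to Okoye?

2

Yoon beat: Zheng, Varga.
Okoye beat: Yoon, Zheng, Varga, Sato.
Both beat: Zheng, Varga — 2.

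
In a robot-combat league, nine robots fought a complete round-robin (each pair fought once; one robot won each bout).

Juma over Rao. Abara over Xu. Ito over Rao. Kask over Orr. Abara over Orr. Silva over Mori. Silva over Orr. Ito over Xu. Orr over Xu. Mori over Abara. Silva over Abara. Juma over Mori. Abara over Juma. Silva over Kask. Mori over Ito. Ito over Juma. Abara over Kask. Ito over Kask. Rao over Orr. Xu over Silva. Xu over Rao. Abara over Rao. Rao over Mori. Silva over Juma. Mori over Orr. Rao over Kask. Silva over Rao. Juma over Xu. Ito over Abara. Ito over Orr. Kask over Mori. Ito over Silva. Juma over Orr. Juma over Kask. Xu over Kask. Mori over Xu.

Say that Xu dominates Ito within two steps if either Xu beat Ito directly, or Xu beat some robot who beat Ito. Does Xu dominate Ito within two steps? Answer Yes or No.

Xu did not beat Ito directly.
Xu beat Silva, Rao, Kask, but each of them lost to Ito. No two-step path.

No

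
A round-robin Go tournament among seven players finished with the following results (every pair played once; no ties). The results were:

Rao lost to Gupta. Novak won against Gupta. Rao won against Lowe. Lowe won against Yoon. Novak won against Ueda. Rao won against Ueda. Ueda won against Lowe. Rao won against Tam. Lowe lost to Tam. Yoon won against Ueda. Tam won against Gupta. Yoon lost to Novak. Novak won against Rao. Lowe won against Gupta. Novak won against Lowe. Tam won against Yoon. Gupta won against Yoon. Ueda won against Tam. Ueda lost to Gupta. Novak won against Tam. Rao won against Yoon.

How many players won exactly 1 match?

1

Win totals: Ueda 2, Rao 4, Lowe 2, Tam 3, Gupta 3, Yoon 1, Novak 6.
Exactly 1: Yoon — 1 player.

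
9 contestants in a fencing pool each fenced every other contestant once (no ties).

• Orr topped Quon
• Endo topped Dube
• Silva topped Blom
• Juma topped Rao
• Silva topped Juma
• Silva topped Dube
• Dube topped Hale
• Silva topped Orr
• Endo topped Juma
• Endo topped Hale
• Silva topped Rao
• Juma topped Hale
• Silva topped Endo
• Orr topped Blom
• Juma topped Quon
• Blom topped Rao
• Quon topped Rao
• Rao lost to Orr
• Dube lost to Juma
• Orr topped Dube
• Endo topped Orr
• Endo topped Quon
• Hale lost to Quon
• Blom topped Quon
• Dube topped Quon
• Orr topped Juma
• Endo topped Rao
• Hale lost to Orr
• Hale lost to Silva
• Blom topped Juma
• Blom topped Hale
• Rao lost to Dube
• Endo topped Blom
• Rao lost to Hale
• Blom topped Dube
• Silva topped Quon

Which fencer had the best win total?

Silva

Win totals: Quon 2, Hale 1, Orr 6, Silva 8, Blom 5, Endo 7, Rao 0, Dube 3, Juma 4.
Silva leads with 8 wins (next highest: 7).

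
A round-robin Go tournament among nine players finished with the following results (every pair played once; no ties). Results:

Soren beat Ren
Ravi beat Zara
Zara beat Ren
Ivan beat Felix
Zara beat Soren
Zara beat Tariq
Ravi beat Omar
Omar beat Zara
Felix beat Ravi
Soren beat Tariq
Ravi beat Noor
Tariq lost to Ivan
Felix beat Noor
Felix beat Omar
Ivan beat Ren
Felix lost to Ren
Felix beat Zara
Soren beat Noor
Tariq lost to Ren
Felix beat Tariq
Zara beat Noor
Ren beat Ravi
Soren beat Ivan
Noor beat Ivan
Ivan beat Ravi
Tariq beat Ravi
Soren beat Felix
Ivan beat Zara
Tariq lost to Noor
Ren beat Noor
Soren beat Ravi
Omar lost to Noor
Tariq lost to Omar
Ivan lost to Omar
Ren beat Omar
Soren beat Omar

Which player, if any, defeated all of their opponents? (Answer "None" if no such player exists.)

Highest win total is Soren with 7 (out of 8 possible).
Soren lost to Zara, so no player went undefeated.

None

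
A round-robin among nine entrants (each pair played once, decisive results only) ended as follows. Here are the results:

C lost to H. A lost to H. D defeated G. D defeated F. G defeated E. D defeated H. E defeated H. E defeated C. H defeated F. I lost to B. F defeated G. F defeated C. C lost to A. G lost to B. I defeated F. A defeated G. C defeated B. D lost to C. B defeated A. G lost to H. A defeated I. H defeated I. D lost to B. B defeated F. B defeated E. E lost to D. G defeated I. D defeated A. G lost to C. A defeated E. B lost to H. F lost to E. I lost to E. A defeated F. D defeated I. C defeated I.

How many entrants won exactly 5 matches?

Win totals: A 5, B 6, C 4, D 6, E 4, F 2, G 2, H 6, I 1.
Exactly 5: A — 1 entrant.

1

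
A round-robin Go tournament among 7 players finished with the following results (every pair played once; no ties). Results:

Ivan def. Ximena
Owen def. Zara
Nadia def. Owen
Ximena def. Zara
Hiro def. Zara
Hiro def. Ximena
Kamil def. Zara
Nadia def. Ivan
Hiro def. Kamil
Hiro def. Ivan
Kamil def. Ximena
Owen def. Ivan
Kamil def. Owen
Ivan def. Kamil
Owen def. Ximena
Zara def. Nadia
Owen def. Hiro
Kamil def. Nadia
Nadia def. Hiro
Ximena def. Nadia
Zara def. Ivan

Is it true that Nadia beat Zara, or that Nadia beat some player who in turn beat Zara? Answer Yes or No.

Yes

Nadia did not beat Zara directly.
Nadia beat Owen, Ivan, Hiro. Of those, Owen beat Zara.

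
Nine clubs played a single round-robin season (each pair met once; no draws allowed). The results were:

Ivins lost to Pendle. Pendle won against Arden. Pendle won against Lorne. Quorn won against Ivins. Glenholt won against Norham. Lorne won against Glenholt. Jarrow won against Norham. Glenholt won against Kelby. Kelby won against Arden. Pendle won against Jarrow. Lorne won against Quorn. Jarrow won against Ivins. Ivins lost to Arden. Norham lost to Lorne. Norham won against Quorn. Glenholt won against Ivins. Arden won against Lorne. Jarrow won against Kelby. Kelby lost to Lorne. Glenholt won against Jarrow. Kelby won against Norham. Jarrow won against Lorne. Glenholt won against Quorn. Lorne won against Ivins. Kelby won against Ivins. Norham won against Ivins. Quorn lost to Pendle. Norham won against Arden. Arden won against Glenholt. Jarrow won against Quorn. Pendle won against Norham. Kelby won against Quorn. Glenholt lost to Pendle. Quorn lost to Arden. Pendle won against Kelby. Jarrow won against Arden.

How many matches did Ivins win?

0

Ivins' results: beat no one; lost to Pendle, Glenholt, Lorne, Quorn, Arden, Kelby, Norham, Jarrow.
That is 0 wins.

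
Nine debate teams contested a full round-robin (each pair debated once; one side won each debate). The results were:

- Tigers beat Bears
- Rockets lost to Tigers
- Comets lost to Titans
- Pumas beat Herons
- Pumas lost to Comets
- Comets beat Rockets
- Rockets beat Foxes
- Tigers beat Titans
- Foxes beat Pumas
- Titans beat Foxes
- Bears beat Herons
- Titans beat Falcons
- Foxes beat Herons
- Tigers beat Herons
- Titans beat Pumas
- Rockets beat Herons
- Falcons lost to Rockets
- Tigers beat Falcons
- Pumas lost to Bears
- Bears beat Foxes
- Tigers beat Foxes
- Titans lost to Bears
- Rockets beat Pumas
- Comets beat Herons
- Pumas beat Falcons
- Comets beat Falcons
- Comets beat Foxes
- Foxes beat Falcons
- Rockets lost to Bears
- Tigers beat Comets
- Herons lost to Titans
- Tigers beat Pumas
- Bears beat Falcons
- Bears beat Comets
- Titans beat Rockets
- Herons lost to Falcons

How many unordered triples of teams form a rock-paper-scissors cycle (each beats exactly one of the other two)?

Win totals: Rockets 4, Bears 7, Titans 6, Pumas 2, Foxes 3, Falcons 1, Herons 0, Tigers 8, Comets 5.
A team with w wins dominates both others in C(w,2) triples; summing gives 6 + 21 + 15 + 1 + 3 + 0 + 0 + 28 + 10 = 84 transitive triples.
Total triples C(9,3) = 84, so cyclic triples = 84 − 84 = 0.

0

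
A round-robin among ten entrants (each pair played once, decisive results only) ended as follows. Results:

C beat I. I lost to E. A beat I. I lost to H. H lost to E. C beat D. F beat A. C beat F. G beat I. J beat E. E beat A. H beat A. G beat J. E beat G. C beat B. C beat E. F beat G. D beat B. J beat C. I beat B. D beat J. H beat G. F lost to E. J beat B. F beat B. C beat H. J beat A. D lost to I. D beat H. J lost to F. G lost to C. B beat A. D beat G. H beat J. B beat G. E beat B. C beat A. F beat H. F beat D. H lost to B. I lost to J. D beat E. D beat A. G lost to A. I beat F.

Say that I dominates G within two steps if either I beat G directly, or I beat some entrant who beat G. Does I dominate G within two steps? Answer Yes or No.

Yes

I did not beat G directly.
I beat B, D, F. Of those, B beat G.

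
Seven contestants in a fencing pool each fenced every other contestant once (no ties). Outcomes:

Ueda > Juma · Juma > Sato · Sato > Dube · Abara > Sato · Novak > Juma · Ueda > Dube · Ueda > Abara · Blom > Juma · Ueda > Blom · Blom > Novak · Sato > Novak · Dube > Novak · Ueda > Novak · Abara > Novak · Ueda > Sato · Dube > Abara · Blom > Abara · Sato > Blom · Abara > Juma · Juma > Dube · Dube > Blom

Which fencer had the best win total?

Ueda

Win totals: Blom 3, Juma 2, Abara 3, Dube 3, Sato 3, Ueda 6, Novak 1.
Ueda leads with 6 wins (next highest: 3).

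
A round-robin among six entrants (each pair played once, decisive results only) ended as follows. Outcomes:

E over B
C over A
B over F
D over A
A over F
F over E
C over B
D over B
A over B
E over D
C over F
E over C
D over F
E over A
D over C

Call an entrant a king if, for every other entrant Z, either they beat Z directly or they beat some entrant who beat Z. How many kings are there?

3

A cannot reach C, D in two steps.
B cannot reach A, C, D in two steps.
C cannot reach D in two steps.
D reaches everyone (king).
E reaches everyone (king).
F reaches everyone (king).
Kings: D, E, F — 3.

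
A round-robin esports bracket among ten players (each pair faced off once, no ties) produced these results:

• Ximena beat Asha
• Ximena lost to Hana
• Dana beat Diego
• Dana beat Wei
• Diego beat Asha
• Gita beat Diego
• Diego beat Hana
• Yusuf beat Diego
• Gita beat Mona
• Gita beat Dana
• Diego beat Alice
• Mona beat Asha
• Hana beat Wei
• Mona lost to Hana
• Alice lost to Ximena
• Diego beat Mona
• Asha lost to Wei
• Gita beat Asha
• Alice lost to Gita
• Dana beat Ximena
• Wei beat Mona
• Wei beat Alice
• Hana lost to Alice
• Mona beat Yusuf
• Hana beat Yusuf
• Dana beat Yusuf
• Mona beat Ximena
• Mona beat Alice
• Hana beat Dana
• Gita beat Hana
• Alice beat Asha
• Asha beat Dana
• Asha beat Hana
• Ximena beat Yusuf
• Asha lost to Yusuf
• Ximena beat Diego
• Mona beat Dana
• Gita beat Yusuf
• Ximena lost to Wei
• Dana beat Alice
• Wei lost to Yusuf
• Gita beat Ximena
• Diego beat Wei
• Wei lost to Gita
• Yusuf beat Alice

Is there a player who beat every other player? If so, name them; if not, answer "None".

Gita

Gita has 9 wins out of 9 opponents — a perfect record.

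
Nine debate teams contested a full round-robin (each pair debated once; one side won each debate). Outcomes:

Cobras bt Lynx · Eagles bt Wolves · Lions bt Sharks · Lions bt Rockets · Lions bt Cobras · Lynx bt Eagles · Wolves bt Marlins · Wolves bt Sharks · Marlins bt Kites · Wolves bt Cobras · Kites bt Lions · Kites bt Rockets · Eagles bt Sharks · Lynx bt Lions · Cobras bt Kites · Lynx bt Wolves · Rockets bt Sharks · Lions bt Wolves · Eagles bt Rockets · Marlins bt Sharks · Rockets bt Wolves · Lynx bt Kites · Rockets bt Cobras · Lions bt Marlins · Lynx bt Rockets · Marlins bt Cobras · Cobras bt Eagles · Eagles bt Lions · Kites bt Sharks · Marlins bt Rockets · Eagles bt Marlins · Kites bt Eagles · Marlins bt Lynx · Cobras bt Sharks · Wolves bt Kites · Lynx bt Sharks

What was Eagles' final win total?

Eagles' results: beat Sharks, Rockets, Lions, Wolves, Marlins; lost to Kites, Lynx, Cobras.
That is 5 wins.

5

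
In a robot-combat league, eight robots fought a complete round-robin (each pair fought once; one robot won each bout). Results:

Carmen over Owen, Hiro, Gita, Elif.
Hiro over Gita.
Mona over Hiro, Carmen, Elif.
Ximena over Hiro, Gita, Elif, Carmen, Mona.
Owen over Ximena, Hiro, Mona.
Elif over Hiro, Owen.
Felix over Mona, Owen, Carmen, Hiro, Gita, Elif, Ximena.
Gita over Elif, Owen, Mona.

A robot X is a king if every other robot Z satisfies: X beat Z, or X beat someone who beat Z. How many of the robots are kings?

1

Hiro cannot reach Ximena, Carmen, Felix in two steps.
Owen cannot reach Felix in two steps.
Gita cannot reach Felix in two steps.
Elif cannot reach Carmen, Felix in two steps.
Ximena cannot reach Felix in two steps.
Carmen cannot reach Felix in two steps.
Mona cannot reach Ximena, Felix in two steps.
Felix reaches everyone (king).
Kings: Felix — 1.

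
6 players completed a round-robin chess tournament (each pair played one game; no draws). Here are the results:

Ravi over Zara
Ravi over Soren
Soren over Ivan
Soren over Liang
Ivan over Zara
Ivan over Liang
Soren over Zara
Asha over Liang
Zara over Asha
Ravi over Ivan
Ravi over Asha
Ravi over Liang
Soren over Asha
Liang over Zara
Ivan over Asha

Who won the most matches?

Ravi

Win totals: Zara 1, Liang 1, Soren 4, Asha 1, Ravi 5, Ivan 3.
Ravi leads with 5 wins (next highest: 4).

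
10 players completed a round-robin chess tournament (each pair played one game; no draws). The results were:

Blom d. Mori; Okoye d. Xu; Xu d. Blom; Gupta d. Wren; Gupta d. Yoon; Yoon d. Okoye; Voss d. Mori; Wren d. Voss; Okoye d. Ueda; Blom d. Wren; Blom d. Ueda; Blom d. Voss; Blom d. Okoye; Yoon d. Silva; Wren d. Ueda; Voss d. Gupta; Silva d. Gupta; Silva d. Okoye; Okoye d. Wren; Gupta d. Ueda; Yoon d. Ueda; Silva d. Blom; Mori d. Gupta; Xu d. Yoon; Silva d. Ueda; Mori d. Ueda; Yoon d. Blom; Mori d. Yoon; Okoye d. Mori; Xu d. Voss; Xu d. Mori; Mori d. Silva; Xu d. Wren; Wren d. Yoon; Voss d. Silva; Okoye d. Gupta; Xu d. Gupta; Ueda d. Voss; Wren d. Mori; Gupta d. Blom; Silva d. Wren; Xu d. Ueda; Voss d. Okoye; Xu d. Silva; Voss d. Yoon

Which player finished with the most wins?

Win totals: Xu 8, Blom 5, Okoye 5, Yoon 4, Wren 4, Mori 4, Silva 5, Ueda 1, Gupta 4, Voss 5.
Xu leads with 8 wins (next highest: 5).

Xu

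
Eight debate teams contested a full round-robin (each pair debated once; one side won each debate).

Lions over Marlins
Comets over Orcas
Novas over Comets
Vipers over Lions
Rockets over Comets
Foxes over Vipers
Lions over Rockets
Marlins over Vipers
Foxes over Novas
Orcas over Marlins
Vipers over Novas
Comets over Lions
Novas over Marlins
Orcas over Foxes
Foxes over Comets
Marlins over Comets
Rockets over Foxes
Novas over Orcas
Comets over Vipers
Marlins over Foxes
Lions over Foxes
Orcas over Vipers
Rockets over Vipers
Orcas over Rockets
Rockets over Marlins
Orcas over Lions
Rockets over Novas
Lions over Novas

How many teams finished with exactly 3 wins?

Win totals: Novas 3, Comets 3, Vipers 2, Foxes 3, Orcas 5, Rockets 5, Lions 4, Marlins 3.
Exactly 3: Novas, Comets, Foxes, Marlins — 4 teams.

4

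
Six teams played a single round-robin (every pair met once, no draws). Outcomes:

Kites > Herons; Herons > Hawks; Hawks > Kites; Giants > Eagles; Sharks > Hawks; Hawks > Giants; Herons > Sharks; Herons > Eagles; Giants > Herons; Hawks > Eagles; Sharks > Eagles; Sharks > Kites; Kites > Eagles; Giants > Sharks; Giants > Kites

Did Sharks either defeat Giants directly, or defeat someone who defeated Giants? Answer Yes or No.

Sharks did not beat Giants directly.
Sharks beat Kites, Eagles, Hawks. Of those, Hawks beat Giants.

Yes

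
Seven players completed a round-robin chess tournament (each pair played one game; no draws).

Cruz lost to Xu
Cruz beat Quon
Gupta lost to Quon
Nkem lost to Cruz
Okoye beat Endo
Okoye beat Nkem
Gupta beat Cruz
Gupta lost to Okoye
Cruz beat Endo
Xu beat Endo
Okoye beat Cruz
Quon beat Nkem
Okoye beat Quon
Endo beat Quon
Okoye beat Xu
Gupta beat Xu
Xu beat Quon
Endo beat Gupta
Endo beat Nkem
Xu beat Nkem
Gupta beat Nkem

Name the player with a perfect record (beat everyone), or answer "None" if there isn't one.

Okoye has 6 wins out of 6 opponents — a perfect record.

Okoye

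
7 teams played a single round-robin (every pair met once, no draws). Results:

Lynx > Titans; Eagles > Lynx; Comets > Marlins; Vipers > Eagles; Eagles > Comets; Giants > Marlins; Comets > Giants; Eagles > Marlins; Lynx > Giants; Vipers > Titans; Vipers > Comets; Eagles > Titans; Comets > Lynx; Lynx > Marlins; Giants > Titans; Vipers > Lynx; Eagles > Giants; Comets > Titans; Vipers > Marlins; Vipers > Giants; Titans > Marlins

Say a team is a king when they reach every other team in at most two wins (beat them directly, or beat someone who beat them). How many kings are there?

1

Marlins cannot reach Comets, Lynx, Titans, Giants, Eagles, Vipers in two steps.
Comets cannot reach Eagles, Vipers in two steps.
Lynx cannot reach Comets, Eagles, Vipers in two steps.
Titans cannot reach Comets, Lynx, Giants, Eagles, Vipers in two steps.
Giants cannot reach Comets, Lynx, Eagles, Vipers in two steps.
Eagles cannot reach Vipers in two steps.
Vipers reaches everyone (king).
Kings: Vipers — 1.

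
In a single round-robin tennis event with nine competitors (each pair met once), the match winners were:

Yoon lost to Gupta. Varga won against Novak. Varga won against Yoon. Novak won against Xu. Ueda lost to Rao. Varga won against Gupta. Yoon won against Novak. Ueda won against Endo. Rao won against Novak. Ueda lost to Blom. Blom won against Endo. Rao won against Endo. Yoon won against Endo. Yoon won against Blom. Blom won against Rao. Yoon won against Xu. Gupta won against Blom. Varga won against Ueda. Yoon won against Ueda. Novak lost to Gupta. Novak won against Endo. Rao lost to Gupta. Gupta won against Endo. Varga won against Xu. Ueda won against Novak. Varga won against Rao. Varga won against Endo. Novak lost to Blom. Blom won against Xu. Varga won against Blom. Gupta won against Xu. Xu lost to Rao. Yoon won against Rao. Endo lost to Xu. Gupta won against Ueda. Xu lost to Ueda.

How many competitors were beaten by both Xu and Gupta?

Xu beat: Endo.
Gupta beat: Blom, Rao, Novak, Ueda, Xu, Yoon, Endo.
Both beat: Endo — 1.

1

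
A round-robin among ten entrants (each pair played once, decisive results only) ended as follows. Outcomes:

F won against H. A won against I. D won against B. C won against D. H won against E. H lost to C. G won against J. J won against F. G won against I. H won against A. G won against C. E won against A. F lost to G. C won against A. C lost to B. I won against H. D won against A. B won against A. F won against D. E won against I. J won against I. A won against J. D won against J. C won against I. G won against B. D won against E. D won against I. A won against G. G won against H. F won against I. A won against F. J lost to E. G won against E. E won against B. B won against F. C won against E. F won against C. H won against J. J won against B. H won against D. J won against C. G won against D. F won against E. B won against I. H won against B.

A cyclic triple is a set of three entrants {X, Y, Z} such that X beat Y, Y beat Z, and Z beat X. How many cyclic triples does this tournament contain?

Win totals: A 4, B 4, C 5, D 5, E 4, F 5, G 8, H 5, I 1, J 4.
An entrant with w wins dominates both others in C(w,2) triples; summing gives 6 + 6 + 10 + 10 + 6 + 10 + 28 + 10 + 0 + 6 = 92 transitive triples.
Total triples C(10,3) = 120, so cyclic triples = 120 − 92 = 28.

28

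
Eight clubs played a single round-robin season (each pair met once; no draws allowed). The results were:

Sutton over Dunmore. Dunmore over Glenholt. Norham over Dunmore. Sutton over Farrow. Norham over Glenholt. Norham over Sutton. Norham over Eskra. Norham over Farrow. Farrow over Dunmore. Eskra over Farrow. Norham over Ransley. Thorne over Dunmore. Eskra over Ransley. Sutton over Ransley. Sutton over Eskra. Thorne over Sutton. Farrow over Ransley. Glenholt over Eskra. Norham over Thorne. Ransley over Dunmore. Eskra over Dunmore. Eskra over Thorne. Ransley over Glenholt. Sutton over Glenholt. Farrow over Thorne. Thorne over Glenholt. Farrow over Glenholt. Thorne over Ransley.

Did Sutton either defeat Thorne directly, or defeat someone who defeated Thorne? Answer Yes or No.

Sutton did not beat Thorne directly.
Sutton beat Dunmore, Eskra, Farrow, Ransley, Glenholt. Of those, Eskra beat Thorne.

Yes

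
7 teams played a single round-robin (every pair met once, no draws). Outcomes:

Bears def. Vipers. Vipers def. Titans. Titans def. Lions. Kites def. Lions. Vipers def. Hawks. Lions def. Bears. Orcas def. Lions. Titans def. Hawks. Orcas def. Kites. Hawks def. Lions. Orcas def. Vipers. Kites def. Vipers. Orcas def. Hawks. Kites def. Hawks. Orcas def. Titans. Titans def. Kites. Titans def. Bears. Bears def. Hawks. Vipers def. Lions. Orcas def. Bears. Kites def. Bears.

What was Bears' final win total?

Bears' results: beat Hawks, Vipers; lost to Titans, Kites, Orcas, Lions.
That is 2 wins.

2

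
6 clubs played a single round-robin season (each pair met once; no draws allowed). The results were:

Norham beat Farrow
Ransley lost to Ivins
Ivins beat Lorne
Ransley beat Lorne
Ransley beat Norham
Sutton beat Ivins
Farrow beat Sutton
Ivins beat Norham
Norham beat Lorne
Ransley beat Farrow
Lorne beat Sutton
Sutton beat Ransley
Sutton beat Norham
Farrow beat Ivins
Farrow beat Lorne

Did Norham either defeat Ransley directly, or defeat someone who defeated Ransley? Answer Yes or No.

Norham did not beat Ransley directly.
Norham beat Farrow, Lorne, but each of them lost to Ransley. No two-step path.

No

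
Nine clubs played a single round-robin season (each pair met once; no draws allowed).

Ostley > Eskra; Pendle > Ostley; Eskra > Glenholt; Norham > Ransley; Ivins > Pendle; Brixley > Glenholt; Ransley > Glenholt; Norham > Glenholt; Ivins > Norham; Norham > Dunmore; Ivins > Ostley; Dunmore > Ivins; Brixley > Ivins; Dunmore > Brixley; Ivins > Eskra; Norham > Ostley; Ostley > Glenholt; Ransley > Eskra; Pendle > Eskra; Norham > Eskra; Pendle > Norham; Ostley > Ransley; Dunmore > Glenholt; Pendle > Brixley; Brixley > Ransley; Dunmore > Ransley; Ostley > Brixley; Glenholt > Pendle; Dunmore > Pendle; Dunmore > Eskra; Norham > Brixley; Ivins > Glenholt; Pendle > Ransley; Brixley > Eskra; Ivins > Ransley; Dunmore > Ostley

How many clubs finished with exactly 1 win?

2

Win totals: Pendle 5, Ivins 6, Dunmore 7, Ostley 4, Glenholt 1, Ransley 2, Norham 6, Eskra 1, Brixley 4.
Exactly 1: Glenholt, Eskra — 2 clubs.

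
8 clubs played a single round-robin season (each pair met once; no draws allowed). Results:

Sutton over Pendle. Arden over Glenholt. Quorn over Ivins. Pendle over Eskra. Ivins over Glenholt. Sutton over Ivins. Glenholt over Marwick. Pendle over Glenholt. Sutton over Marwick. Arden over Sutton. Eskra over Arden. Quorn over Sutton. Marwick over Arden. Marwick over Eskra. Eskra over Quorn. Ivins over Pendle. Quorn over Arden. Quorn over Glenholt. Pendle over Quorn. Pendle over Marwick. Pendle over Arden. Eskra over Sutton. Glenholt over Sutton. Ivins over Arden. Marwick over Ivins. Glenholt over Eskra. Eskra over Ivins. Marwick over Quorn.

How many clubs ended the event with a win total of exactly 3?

Win totals: Pendle 5, Quorn 4, Glenholt 3, Sutton 3, Eskra 4, Arden 2, Ivins 3, Marwick 4.
Exactly 3: Glenholt, Sutton, Ivins — 3 clubs.

3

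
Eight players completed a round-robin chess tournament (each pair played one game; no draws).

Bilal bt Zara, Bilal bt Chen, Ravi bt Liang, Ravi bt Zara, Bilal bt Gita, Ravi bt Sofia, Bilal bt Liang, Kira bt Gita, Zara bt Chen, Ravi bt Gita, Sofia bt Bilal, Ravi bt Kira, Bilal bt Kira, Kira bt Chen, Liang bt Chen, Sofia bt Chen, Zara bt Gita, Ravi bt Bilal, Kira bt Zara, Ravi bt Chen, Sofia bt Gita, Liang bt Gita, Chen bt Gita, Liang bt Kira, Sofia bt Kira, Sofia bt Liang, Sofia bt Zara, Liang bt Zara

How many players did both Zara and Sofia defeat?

Zara beat: Chen, Gita.
Sofia beat: Kira, Liang, Chen, Zara, Bilal, Gita.
Both beat: Chen, Gita — 2.

2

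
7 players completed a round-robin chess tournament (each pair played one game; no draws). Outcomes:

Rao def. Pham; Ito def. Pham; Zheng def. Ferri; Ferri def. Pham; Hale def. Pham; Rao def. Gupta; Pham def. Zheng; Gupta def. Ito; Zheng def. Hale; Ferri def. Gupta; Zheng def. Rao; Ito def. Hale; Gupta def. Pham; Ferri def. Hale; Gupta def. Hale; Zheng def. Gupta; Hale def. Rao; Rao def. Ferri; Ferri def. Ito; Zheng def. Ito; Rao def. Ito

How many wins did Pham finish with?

Pham's results: beat Zheng; lost to Hale, Ferri, Gupta, Ito, Rao.
That is 1 win.

1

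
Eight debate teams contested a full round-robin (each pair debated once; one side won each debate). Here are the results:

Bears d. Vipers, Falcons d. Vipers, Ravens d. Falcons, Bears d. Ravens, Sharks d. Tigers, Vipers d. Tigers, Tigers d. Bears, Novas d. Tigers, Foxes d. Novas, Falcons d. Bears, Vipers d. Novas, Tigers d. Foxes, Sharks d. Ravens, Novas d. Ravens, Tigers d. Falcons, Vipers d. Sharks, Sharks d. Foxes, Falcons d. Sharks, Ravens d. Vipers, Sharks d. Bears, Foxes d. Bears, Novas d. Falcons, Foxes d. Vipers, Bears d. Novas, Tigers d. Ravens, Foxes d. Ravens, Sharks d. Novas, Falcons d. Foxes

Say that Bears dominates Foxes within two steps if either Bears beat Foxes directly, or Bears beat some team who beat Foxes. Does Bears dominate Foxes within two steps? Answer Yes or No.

No

Bears did not beat Foxes directly.
Bears beat Novas, Vipers, Ravens, but each of them lost to Foxes. No two-step path.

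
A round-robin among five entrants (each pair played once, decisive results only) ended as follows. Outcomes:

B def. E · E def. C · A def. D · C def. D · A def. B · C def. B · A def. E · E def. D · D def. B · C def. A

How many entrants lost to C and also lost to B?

C beat: A, B, D.
B beat: E.
No one was beaten by both.

0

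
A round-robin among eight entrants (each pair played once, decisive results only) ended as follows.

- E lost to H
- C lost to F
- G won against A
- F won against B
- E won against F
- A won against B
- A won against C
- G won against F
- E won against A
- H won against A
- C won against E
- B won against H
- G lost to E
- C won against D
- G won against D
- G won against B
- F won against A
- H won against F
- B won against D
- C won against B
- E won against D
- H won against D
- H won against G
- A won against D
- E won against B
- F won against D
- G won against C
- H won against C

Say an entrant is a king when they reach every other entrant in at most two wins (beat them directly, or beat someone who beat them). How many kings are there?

5

A cannot reach F, G in two steps.
B reaches everyone (king).
C reaches everyone (king).
D cannot reach A, B, C, E, F, G, H in two steps.
E reaches everyone (king).
F cannot reach G in two steps.
G reaches everyone (king).
H reaches everyone (king).
Kings: B, C, E, G, H — 5.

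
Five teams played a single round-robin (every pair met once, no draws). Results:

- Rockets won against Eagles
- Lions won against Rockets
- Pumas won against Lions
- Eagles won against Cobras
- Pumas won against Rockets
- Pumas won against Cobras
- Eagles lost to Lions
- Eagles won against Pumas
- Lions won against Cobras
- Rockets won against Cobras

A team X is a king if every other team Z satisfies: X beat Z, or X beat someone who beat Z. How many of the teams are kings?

3

Pumas reaches everyone (king).
Cobras cannot reach Pumas, Lions, Rockets, Eagles in two steps.
Lions reaches everyone (king).
Rockets cannot reach Lions in two steps.
Eagles reaches everyone (king).
Kings: Pumas, Lions, Eagles — 3.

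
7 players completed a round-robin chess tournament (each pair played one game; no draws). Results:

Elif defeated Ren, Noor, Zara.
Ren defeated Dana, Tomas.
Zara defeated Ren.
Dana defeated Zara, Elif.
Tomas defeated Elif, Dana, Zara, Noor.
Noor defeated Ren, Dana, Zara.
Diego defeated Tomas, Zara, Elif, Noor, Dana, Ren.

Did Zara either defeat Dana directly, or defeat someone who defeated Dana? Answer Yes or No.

Yes

Zara did not beat Dana directly.
Zara beat Ren. Of those, Ren beat Dana.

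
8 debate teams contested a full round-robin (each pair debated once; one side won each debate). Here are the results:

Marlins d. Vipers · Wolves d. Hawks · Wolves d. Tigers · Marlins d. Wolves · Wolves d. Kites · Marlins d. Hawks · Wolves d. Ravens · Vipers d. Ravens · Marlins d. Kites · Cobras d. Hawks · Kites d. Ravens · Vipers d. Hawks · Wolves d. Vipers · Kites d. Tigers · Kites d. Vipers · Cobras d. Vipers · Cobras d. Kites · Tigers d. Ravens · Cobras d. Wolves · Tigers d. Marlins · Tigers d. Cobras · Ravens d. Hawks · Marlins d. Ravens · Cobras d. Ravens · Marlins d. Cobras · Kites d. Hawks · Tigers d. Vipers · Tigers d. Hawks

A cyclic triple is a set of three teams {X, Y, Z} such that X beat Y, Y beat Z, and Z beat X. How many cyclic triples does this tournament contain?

Win totals: Kites 4, Cobras 5, Wolves 5, Tigers 5, Vipers 2, Marlins 6, Hawks 0, Ravens 1.
A team with w wins dominates both others in C(w,2) triples; summing gives 6 + 10 + 10 + 10 + 1 + 15 + 0 + 0 = 52 transitive triples.
Total triples C(8,3) = 56, so cyclic triples = 56 − 52 = 4.

4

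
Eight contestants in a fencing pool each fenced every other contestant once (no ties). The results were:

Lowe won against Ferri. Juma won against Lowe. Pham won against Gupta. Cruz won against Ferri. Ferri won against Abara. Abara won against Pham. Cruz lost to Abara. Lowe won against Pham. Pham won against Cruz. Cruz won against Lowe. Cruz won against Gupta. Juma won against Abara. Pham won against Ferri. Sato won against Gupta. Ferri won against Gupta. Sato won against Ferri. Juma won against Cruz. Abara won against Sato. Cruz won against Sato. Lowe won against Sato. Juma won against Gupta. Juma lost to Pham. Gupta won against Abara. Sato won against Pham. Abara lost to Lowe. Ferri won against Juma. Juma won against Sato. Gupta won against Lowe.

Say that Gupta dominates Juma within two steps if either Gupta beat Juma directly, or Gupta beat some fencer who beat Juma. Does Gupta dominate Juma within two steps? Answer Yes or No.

No

Gupta did not beat Juma directly.
Gupta beat Lowe, Abara, but each of them lost to Juma. No two-step path.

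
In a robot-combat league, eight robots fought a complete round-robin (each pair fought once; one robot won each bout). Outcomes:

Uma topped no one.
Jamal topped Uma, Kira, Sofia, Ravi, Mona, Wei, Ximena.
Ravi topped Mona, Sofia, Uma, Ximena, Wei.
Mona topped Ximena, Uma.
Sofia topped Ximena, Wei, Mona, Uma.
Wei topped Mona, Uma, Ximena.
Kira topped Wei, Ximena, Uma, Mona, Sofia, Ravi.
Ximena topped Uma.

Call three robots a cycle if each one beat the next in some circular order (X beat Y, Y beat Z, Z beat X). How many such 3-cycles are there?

Win totals: Kira 6, Mona 2, Sofia 4, Uma 0, Ximena 1, Ravi 5, Wei 3, Jamal 7.
A robot with w wins dominates both others in C(w,2) triples; summing gives 15 + 1 + 6 + 0 + 0 + 10 + 3 + 21 = 56 transitive triples.
Total triples C(8,3) = 56, so cyclic triples = 56 − 56 = 0.

0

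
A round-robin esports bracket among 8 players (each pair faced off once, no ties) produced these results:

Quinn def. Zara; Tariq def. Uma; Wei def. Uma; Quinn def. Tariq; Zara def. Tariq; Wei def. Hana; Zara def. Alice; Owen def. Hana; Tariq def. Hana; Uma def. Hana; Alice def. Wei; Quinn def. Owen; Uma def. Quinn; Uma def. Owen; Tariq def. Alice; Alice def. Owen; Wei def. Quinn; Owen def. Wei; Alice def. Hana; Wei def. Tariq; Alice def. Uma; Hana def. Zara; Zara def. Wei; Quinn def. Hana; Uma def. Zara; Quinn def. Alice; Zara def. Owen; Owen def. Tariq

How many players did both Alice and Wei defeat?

2

Alice beat: Owen, Uma, Hana, Wei.
Wei beat: Tariq, Uma, Hana, Quinn.
Both beat: Uma, Hana — 2.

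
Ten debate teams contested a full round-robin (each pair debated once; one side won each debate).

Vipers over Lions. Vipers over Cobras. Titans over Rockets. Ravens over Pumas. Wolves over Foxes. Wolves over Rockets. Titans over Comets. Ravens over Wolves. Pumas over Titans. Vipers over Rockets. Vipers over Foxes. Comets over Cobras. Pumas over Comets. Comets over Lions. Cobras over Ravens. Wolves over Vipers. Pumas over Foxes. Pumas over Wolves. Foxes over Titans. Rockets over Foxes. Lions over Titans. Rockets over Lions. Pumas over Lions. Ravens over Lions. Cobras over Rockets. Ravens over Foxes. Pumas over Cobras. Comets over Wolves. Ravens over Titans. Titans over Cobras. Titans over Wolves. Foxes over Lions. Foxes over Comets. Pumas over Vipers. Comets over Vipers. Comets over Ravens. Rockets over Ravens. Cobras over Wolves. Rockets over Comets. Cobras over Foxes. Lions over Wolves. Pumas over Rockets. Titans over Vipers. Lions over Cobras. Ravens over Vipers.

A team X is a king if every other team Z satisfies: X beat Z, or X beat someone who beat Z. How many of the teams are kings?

Titans cannot reach Pumas in two steps.
Rockets reaches everyone (king).
Pumas reaches everyone (king).
Lions cannot reach Pumas in two steps.
Vipers cannot reach Pumas in two steps.
Ravens reaches everyone (king).
Wolves cannot reach Pumas in two steps.
Comets reaches everyone (king).
Foxes cannot reach Pumas in two steps.
Cobras reaches everyone (king).
Kings: Rockets, Pumas, Ravens, Comets, Cobras — 5.

5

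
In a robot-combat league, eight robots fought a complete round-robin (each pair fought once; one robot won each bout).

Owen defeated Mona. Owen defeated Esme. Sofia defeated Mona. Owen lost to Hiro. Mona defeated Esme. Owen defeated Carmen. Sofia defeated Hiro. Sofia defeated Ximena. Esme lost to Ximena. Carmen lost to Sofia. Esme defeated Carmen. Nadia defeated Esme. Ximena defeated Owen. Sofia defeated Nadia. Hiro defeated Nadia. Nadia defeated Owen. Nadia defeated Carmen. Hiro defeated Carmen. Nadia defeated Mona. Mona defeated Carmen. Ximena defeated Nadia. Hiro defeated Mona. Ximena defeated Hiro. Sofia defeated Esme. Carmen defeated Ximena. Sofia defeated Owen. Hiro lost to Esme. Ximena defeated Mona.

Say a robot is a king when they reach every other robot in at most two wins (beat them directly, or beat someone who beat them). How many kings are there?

Ximena cannot reach Sofia in two steps.
Carmen cannot reach Sofia in two steps.
Mona cannot reach Owen, Nadia, Sofia in two steps.
Owen cannot reach Nadia, Sofia in two steps.
Nadia cannot reach Sofia in two steps.
Esme cannot reach Sofia in two steps.
Hiro cannot reach Sofia in two steps.
Sofia reaches everyone (king).
Kings: Sofia — 1.

1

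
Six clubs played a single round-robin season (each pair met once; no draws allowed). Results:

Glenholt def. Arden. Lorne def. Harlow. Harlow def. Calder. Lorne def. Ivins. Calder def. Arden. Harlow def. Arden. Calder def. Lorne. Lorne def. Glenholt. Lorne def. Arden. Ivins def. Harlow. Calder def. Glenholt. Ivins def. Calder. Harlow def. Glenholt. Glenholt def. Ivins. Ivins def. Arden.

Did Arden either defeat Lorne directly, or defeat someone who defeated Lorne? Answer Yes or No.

No

Arden did not beat Lorne directly.
Arden beat no one, so there is no intermediate club.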